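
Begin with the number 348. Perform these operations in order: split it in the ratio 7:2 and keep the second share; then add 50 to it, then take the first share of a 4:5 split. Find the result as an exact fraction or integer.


Start with 348.
Step 1: Split 7:2, second share = 348 * 2/9 = 232/3
Step 2: Add 50: 232/3+50=382/3; split 4:5 first = 382/3*4/9 = 1528/27
Final result = 1528/27

1528/27


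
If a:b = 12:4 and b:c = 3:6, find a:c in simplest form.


Given a:b = 12:4 and b:c = 3:6
Make b consistent. Multiply first ratio by 3: a:b = 36:12
Multiply second ratio by 4: b:c = 12:24
Now b = 12 in both, so a:b:c = 36:12:24
Therefore a:c = 36:24
Simplify by GCD: a:c = 3:2

3:2


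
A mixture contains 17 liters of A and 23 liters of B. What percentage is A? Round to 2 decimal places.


Volume of A = 17 L
Volume of B = 23 L
Total volume = 17 + 23 = 40 L
Percentage of A = (17/40) * 100
= 42.50%

42.50


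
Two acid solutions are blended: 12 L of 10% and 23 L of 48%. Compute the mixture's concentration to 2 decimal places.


Solute in mixture 1 = 10% of 12 L = 12*10/100 = 6/5 L
Solute in mixture 2 = 48% of 23 L = 23*48/100 = 276/25 L
Total solute = 6/5 + 276/25 = 306/25 L
Total volume = 12 + 23 = 35 L
Final concentration = 306/25/35 * 100 = 34.97%

34.97


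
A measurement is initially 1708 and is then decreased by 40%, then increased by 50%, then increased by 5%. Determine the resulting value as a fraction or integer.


Start: 1708
Step 1: decrease by 40% => multiply by 60/100
  1708 * 60/100 = 5124/5
Step 2: increase by 50% => multiply by 150/100
  5124/5 * 150/100 = 7686/5
Step 3: increase by 5% => multiply by 105/100
  7686/5 * 105/100 = 80703/50
Final value = 80703/50

80703/50


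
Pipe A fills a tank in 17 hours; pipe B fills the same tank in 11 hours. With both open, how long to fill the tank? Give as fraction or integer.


Rate of A = 1/17 job per hour
Rate of B = 1/11 job per hour
Combined rate = 1/17 + 1/11
Find common denominator: (11 + 17)/(17*11) = 28/187
Combined rate = 28/187 job per hour
Time together = 1 / (28/187) = 187/28 hours

187/28


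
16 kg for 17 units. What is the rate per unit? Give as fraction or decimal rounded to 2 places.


Total kg = 16
Number of units = 17
Unit rate = 16 / 17
= 0.94 kg per unit

0.94


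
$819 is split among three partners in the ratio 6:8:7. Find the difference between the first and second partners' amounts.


Total parts = 6 + 8 + 7 = 21
Value per part = 819 / 21 = 39
Shares: 6*39=234, 8*39=312, 7*39=273
First share = 234, second share = 312
Difference = |234 - 312| = 78

78


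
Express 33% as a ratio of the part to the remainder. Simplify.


Part = 33%, Remainder = 67%
Ratio = 33:67
GCD(33, 67) = 1
Simplify: 33:67 = 33:67

33:67


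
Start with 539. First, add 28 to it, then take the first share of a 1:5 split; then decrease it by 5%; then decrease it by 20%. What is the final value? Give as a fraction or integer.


Start with 539.
Step 1: Add 28: 539+28=567; split 1:5 first = 567*1/6 = 189/2
Step 2: Decrease by 5%: 189/2 * 95/100 = 3591/40
Step 3: Decrease by 20%: 3591/40 * 80/100 = 3591/50
Final result = 3591/50

3591/50


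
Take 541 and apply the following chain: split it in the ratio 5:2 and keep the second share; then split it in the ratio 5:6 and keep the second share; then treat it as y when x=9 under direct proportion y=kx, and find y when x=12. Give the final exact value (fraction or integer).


Start with 541.
Step 1: Split 5:2, second share = 541 * 2/7 = 1082/7
Step 2: Split 5:6, second share = 1082/7 * 6/11 = 6492/77
Step 3: Direct prop: k = (6492/77)/9; new y = k*12 = 6492/77*12/9 = 8656/77
Final result = 8656/77

8656/77


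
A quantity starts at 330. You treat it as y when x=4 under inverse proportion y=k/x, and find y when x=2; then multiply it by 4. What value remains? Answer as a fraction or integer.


Start with 330.
Step 1: Inverse prop: k = (330)*4; new y = k/2 = 330*4/2 = 660
Step 2: Multiply by 4: 660 * 4 = 2640
Final result = 2640

2640


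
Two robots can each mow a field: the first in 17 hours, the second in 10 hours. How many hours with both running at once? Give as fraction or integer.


Rate of A = 1/17 job per hour
Rate of B = 1/10 job per hour
Combined rate = 1/17 + 1/10
Find common denominator: (10 + 17)/(17*10) = 27/170
Combined rate = 27/170 job per hour
Time together = 1 / (27/170) = 170/27 hours

170/27


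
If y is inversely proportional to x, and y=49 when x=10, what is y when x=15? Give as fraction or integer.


Inverse proportion: y = k/x
Find k: k = 10 * 49 = 490
Compute y at x=15: y = 490/15
y = 98/3

98/3


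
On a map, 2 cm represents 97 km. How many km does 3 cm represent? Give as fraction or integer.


Map scale: 2 cm = 97 km
Measured distance on map = 3 cm
Set up proportion: 3 * 97 / 2
= 291 / 2
= 291/2 km

291/2


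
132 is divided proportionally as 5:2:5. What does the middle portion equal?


Ratio = 5:2:5
Total parts = 5 + 2 + 5 = 12
Value per part = 132 / 12 = 11
First share = 5 * 11 = 55
Middle share = 2 * 11 = 22
Third share = 5 * 11 = 55

22


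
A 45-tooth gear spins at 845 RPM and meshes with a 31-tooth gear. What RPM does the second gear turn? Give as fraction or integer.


Gear ratio: teeth_A * RPM_A = teeth_B * RPM_B
45 * 845 = 31 * RPM_B
38025 = 31 * RPM_B
RPM_B = 38025 / 31
RPM_B = 38025/31

38025/31


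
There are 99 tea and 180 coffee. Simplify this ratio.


Find GCD(99, 180)
GCD = 9
Divide both by 9: 99/9 = 11, 180/9 = 20
Simplified ratio = 11:20

11:20


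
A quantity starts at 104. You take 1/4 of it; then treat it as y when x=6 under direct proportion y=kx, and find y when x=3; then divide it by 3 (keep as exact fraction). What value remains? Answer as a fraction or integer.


Start with 104.
Step 1: Take 1/4: 104 * 1/4 = 26
Step 2: Direct prop: k = (26)/6; new y = k*3 = 26*3/6 = 13
Step 3: Divide by 3: 13 / 3 = 13/3
Final result = 13/3

13/3


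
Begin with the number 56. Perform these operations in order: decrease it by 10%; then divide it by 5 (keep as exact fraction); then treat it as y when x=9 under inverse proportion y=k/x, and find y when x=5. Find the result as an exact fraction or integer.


Start with 56.
Step 1: Decrease by 10%: 56 * 90/100 = 252/5
Step 2: Divide by 5: 252/5 / 5 = 252/25
Step 3: Inverse prop: k = (252/25)*9; new y = k/5 = 252/25*9/5 = 2268/125
Final result = 2268/125

2268/125


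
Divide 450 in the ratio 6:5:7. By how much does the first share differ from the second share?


Total parts = 6 + 5 + 7 = 18
Value per part = 450 / 18 = 25
Shares: 6*25=150, 5*25=125, 7*25=175
First share = 150, second share = 125
Difference = |150 - 125| = 25

25


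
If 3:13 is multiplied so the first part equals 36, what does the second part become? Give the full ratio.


Original ratio: 3:13
First term target: 36
Scale factor = 36 / 3 = 12
Multiply second term: 13 * 12 = 156
Equivalent ratio = 36:156

36:156


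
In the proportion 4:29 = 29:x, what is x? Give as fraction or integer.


Setting up: 4/29 = 29/x
Cross multiply: 4 * x = 29 * 29
4x = 841
x = 841/4
x = 841/4

841/4


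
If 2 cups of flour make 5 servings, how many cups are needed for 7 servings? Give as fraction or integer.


Original: 2 cups for 5 servings
Target servings = 7
Scaling factor = 7/5
New amount = 2 * 7/5
= 14/5
= 14/5 cups

14/5


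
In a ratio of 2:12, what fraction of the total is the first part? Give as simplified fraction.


Total parts = 2 + 12 = 14
First part fraction = 2/14
Simplify: 2/14 = 1/7

1/7


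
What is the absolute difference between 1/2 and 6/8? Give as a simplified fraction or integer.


Simplify: 1/2 = 1/2 and 6/8 = 3/4
Find common denominator: LCD = 4
Convert: 2/4 and 3/4
Difference = |2 - 3|/4 = 1/4
Simplified = 1/4

1/4


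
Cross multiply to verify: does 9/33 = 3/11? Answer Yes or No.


Cross multiply to check 9/33 = 3/11
Left cross product: 9 * 11 = 99
Right cross product: 33 * 3 = 99
99 = 99
Equal, so proportions match => Yes

Yes


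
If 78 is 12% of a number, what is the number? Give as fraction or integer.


Given: 78 is 12% of the whole
Set up: 78 = 12/100 * whole
whole = 78 * 100 / 12
whole = 7800 / 12
whole = 650

650


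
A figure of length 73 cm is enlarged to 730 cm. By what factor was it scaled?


Original length = 73 cm
Scaled length = 730 cm
Scale factor = 730 / 73
= 10

10


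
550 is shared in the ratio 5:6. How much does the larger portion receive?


Total parts = 5 + 6 = 11
Value per part = 550 / 11 = 50
First share = 5 * 50 = 250
Second share = 6 * 50 = 300
Larger share = 300

300


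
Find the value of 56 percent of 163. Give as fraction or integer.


Compute 56% of 163
Convert percentage: 56% = 56/100
Multiply: 163 * 56/100
= 9128/100
= 2282/25

2282/25


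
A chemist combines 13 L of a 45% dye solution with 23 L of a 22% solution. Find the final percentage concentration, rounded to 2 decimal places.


Solute in mixture 1 = 45% of 13 L = 13*45/100 = 117/20 L
Solute in mixture 2 = 22% of 23 L = 23*22/100 = 253/50 L
Total solute = 117/20 + 253/50 = 1091/100 L
Total volume = 13 + 23 = 36 L
Final concentration = 1091/100/36 * 100 = 30.31%

30.31


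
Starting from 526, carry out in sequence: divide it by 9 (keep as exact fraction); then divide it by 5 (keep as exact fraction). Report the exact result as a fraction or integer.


Start with 526.
Step 1: Divide by 9: 526 / 9 = 526/9
Step 2: Divide by 5: 526/9 / 5 = 526/45
Final result = 526/45

526/45


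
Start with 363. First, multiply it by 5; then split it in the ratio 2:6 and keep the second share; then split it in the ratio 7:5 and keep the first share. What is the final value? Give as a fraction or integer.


Start with 363.
Step 1: Multiply by 5: 363 * 5 = 1815
Step 2: Split 2:6, second share = 1815 * 6/8 = 5445/4
Step 3: Split 7:5, first share = 5445/4 * 7/12 = 12705/16
Final result = 12705/16

12705/16


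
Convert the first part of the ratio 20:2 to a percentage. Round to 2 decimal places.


Total parts = 20 + 2 = 22
First part fraction = 20/22
Percentage = (20/22) * 100
= 0.909091 * 100
= 90.91%

90.91


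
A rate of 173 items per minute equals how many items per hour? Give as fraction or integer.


Converting from per minute to per hour
Rate = 173 items per minute
Multiply by 60: 173 * 60
= 10380 items per hour

10380


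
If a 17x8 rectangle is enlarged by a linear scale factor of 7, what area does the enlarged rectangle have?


Original dimensions: 17 x 8
Enlargement factor = 7
New width = 17 * 7 = 119
New height = 8 * 7 = 56
New area = 119 * 56 = 6664

6664


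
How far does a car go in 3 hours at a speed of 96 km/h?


Using distance = speed * time
Speed = 96 km/h
Time = 3 hours
Distance = 96 * 3
= 288 km

288


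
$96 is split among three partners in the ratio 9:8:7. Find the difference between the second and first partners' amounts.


Total parts = 9 + 8 + 7 = 24
Value per part = 96 / 24 = 4
Shares: 9*4=36, 8*4=32, 7*4=28
Second share = 32, first share = 36
Difference = |32 - 36| = 4

4


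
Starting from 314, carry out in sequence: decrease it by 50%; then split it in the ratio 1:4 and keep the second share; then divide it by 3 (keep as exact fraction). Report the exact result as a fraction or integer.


Start with 314.
Step 1: Decrease by 50%: 314 * 50/100 = 157
Step 2: Split 1:4, second share = 157 * 4/5 = 628/5
Step 3: Divide by 3: 628/5 / 3 = 628/15
Final result = 628/15

628/15


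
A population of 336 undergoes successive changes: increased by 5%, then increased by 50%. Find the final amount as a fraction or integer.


Start: 336
Step 1: increase by 5% => multiply by 105/100
  336 * 105/100 = 1764/5
Step 2: increase by 50% => multiply by 150/100
  1764/5 * 150/100 = 2646/5
Final value = 2646/5

2646/5


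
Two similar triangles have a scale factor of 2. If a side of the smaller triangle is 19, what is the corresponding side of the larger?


Similar triangles have proportional sides
Scale factor = 2
Smaller side = 19
Corresponding larger side = 19 * 2
= 38

38


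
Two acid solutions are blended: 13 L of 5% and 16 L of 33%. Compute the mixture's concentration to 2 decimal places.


Solute in mixture 1 = 5% of 13 L = 13*5/100 = 13/20 L
Solute in mixture 2 = 33% of 16 L = 16*33/100 = 132/25 L
Total solute = 13/20 + 132/25 = 593/100 L
Total volume = 13 + 16 = 29 L
Final concentration = 593/100/29 * 100 = 20.45%

20.45


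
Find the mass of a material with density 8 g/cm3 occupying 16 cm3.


Using mass = density * volume
Density = 8 g/cm3
Volume = 16 cm3
Mass = 8 * 16
= 128 g

128


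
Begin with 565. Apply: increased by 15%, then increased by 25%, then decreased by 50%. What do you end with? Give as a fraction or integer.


Start: 565
Step 1: increase by 15% => multiply by 115/100
  565 * 115/100 = 2599/4
Step 2: increase by 25% => multiply by 125/100
  2599/4 * 125/100 = 12995/16
Step 3: decrease by 50% => multiply by 50/100
  12995/16 * 50/100 = 12995/32
Final value = 12995/32

12995/32


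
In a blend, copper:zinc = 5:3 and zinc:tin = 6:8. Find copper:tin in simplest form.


Given a:b = 5:3 and b:c = 6:8
Make b consistent. Multiply first ratio by 6: a:b = 30:18
Multiply second ratio by 3: b:c = 18:24
Now b = 18 in both, so a:b:c = 30:18:24
Therefore a:c = 30:24
Simplify by GCD: a:c = 5:4

5:4


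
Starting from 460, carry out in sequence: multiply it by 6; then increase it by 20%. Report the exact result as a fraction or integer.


Start with 460.
Step 1: Multiply by 6: 460 * 6 = 2760
Step 2: Increase by 20%: 2760 * 120/100 = 3312
Final result = 3312

3312


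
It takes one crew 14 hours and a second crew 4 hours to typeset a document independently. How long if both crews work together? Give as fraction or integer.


Rate of A = 1/14 job per hour
Rate of B = 1/4 job per hour
Combined rate = 1/14 + 1/4
Find common denominator: (4 + 14)/(14*4) = 18/56
Combined rate = 9/28 job per hour
Time together = 1 / (9/28) = 28/9 hours

28/9


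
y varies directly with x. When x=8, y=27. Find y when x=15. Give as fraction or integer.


Direct proportion: y = kx
Find k: k = 27/8 = 27/8
Compute y at x=15: y = 27/8 * 15
y = 405/8

405/8


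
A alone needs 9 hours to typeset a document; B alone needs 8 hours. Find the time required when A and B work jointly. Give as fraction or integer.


Rate of A = 1/9 job per hour
Rate of B = 1/8 job per hour
Combined rate = 1/9 + 1/8
Find common denominator: (8 + 9)/(9*8) = 17/72
Combined rate = 17/72 job per hour
Time together = 1 / (17/72) = 72/17 hours

72/17


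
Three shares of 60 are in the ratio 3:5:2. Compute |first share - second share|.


Total parts = 3 + 5 + 2 = 10
Value per part = 60 / 10 = 6
Shares: 3*6=18, 5*6=30, 2*6=12
First share = 18, second share = 30
Difference = |18 - 30| = 12

12


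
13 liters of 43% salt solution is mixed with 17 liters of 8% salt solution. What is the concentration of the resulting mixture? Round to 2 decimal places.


Solute in mixture 1 = 43% of 13 L = 13*43/100 = 559/100 L
Solute in mixture 2 = 8% of 17 L = 17*8/100 = 34/25 L
Total solute = 559/100 + 34/25 = 139/20 L
Total volume = 13 + 17 = 30 L
Final concentration = 139/20/30 * 100 = 23.17%

23.17


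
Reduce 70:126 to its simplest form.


Find GCD(70, 126)
GCD = 14
Divide both by 14: 70/14 = 5, 126/14 = 9
Simplified ratio = 5:9

5:9


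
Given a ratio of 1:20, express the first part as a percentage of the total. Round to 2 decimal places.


Total parts = 1 + 20 = 21
First part fraction = 1/21
Percentage = (1/21) * 100
= 0.047619 * 100
= 4.76%

4.76


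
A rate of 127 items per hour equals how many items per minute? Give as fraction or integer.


Converting from per hour to per minute
Rate = 127 items per hour
Divide by 60: 127/60
= 127/60 items per minute

127/60


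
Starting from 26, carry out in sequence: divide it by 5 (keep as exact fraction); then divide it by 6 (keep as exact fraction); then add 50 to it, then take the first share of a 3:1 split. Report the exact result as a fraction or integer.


Start with 26.
Step 1: Divide by 5: 26 / 5 = 26/5
Step 2: Divide by 6: 26/5 / 6 = 13/15
Step 3: Add 50: 13/15+50=763/15; split 3:1 first = 763/15*3/4 = 763/20
Final result = 763/20

763/20


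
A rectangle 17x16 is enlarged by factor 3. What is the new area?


Original dimensions: 17 x 16
Enlargement factor = 3
New width = 17 * 3 = 51
New height = 16 * 3 = 48
New area = 51 * 48 = 2448

2448


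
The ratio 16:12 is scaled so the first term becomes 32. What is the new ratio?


Original ratio: 16:12
First term target: 32
Scale factor = 32 / 16 = 2
Multiply second term: 12 * 2 = 24
Equivalent ratio = 32:24

32:24


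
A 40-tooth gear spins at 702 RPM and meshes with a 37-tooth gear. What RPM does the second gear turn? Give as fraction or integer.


Gear ratio: teeth_A * RPM_A = teeth_B * RPM_B
40 * 702 = 37 * RPM_B
28080 = 37 * RPM_B
RPM_B = 28080 / 37
RPM_B = 28080/37

28080/37


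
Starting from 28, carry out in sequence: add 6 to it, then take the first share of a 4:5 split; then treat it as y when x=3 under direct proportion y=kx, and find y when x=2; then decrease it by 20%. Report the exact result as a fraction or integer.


Start with 28.
Step 1: Add 6: 28+6=34; split 4:5 first = 34*4/9 = 136/9
Step 2: Direct prop: k = (136/9)/3; new y = k*2 = 136/9*2/3 = 272/27
Step 3: Decrease by 20%: 272/27 * 80/100 = 1088/135
Final result = 1088/135

1088/135


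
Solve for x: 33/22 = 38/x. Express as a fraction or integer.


Setting up: 33/22 = 38/x
Cross multiply: 33 * x = 22 * 38
33x = 836
x = 836/33
x = 76/3

76/3


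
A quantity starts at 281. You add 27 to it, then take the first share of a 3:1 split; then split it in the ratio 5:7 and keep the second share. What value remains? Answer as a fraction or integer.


Start with 281.
Step 1: Add 27: 281+27=308; split 3:1 first = 308*3/4 = 231
Step 2: Split 5:7, second share = 231 * 7/12 = 539/4
Final result = 539/4

539/4


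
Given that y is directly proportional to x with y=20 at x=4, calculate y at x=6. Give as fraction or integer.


Direct proportion: y = kx
Find k: k = 20/4 = 5
Compute y at x=6: y = 5 * 6
y = 30

30


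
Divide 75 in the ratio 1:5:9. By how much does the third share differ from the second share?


Total parts = 1 + 5 + 9 = 15
Value per part = 75 / 15 = 5
Shares: 1*5=5, 5*5=25, 9*5=45
Third share = 45, second share = 25
Difference = |45 - 25| = 20

20


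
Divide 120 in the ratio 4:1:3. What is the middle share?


Ratio = 4:1:3
Total parts = 4 + 1 + 3 = 8
Value per part = 120 / 8 = 15
First share = 4 * 15 = 60
Middle share = 1 * 15 = 15
Third share = 3 * 15 = 45

15


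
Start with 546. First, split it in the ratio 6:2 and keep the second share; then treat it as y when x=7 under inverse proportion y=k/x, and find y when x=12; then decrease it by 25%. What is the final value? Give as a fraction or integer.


Start with 546.
Step 1: Split 6:2, second share = 546 * 2/8 = 273/2
Step 2: Inverse prop: k = (273/2)*7; new y = k/12 = 273/2*7/12 = 637/8
Step 3: Decrease by 25%: 637/8 * 75/100 = 1911/32
Final result = 1911/32

1911/32


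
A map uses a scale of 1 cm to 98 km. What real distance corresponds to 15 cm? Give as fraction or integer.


Map scale: 1 cm = 98 km
Measured distance on map = 15 cm
Set up proportion: 15 * 98 / 1
= 1470 / 1
= 1470 km

1470


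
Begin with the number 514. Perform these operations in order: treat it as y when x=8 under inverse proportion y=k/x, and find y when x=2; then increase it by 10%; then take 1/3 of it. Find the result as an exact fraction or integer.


Start with 514.
Step 1: Inverse prop: k = (514)*8; new y = k/2 = 514*8/2 = 2056
Step 2: Increase by 10%: 2056 * 110/100 = 11308/5
Step 3: Take 1/3: 11308/5 * 1/3 = 11308/15
Final result = 11308/15

11308/15


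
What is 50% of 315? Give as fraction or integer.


Compute 50% of 315
Convert percentage: 50% = 50/100
Multiply: 315 * 50/100
= 15750/100
= 315/2

315/2


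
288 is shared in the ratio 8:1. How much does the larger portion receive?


Total parts = 8 + 1 = 9
Value per part = 288 / 9 = 32
First share = 8 * 32 = 256
Second share = 1 * 32 = 32
Larger share = 256

256


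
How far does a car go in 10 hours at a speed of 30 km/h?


Using distance = speed * time
Speed = 30 km/h
Time = 10 hours
Distance = 30 * 10
= 300 km

300


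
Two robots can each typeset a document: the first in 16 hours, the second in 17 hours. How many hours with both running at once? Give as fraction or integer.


Rate of A = 1/16 job per hour
Rate of B = 1/17 job per hour
Combined rate = 1/16 + 1/17
Find common denominator: (17 + 16)/(16*17) = 33/272
Combined rate = 33/272 job per hour
Time together = 1 / (33/272) = 272/33 hours

272/33


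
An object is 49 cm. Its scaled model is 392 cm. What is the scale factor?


Original length = 49 cm
Scaled length = 392 cm
Scale factor = 392 / 49
= 8

8


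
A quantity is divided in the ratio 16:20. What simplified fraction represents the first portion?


Total parts = 16 + 20 = 36
First part fraction = 16/36
Simplify: 16/36 = 4/9

4/9


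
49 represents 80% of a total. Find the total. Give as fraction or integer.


Given: 49 is 80% of the whole
Set up: 49 = 80/100 * whole
whole = 49 * 100 / 80
whole = 4900 / 80
whole = 245/4

245/4


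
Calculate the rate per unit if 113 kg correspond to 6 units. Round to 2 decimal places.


Total kg = 113
Number of units = 6
Unit rate = 113 / 6
= 18.83 kg per unit

18.83


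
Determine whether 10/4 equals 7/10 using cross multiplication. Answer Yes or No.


Cross multiply to check 10/4 = 7/10
Left cross product: 10 * 10 = 100
Right cross product: 4 * 7 = 28
100 != 28
Not equal, so proportions differ => No

No


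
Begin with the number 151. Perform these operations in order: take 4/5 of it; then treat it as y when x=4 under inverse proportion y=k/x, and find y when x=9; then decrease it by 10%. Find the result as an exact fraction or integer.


Start with 151.
Step 1: Take 4/5: 151 * 4/5 = 604/5
Step 2: Inverse prop: k = (604/5)*4; new y = k/9 = 604/5*4/9 = 2416/45
Step 3: Decrease by 10%: 2416/45 * 90/100 = 1208/25
Final result = 1208/25

1208/25


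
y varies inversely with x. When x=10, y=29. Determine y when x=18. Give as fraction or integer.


Inverse proportion: y = k/x
Find k: k = 10 * 29 = 290
Compute y at x=18: y = 290/18
y = 145/9

145/9


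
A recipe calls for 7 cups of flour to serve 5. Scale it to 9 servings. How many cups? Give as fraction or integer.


Original: 7 cups for 5 servings
Target servings = 9
Scaling factor = 9/5
New amount = 7 * 9/5
= 63/5
= 63/5 cups

63/5


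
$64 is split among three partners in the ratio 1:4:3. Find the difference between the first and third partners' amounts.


Total parts = 1 + 4 + 3 = 8
Value per part = 64 / 8 = 8
Shares: 1*8=8, 4*8=32, 3*8=24
First share = 8, third share = 24
Difference = |8 - 24| = 16

16


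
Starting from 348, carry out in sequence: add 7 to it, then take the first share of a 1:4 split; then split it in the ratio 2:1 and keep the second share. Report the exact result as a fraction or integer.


Start with 348.
Step 1: Add 7: 348+7=355; split 1:4 first = 355*1/5 = 71
Step 2: Split 2:1, second share = 71 * 1/3 = 71/3
Final result = 71/3

71/3


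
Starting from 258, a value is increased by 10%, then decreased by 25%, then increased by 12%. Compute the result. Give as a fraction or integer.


Start: 258
Step 1: increase by 10% => multiply by 110/100
  258 * 110/100 = 1419/5
Step 2: decrease by 25% => multiply by 75/100
  1419/5 * 75/100 = 4257/20
Step 3: increase by 12% => multiply by 112/100
  4257/20 * 112/100 = 29799/125
Final value = 29799/125

29799/125


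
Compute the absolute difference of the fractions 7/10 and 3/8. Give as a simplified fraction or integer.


Simplify: 7/10 = 7/10 and 3/8 = 3/8
Find common denominator: LCD = 40
Convert: 28/40 and 15/40
Difference = |28 - 15|/40 = 13/40
Simplified = 13/40

13/40


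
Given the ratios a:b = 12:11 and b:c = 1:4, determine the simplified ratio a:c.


Given a:b = 12:11 and b:c = 1:4
Make b consistent. Multiply first ratio by 1: a:b = 12:11
Multiply second ratio by 11: b:c = 11:44
Now b = 11 in both, so a:b:c = 12:11:44
Therefore a:c = 12:44
Simplify by GCD: a:c = 3:11

3:11


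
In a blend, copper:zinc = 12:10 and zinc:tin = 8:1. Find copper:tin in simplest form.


Given a:b = 12:10 and b:c = 8:1
Make b consistent. Multiply first ratio by 8: a:b = 96:80
Multiply second ratio by 10: b:c = 80:10
Now b = 80 in both, so a:b:c = 96:80:10
Therefore a:c = 96:10
Simplify by GCD: a:c = 48:5

48:5


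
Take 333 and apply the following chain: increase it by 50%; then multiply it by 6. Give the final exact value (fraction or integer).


Start with 333.
Step 1: Increase by 50%: 333 * 150/100 = 999/2
Step 2: Multiply by 6: 999/2 * 6 = 2997
Final result = 2997

2997


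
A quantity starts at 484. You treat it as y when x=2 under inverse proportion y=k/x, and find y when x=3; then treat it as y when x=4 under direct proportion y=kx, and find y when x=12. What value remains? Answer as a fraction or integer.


Start with 484.
Step 1: Inverse prop: k = (484)*2; new y = k/3 = 484*2/3 = 968/3
Step 2: Direct prop: k = (968/3)/4; new y = k*12 = 968/3*12/4 = 968
Final result = 968

968


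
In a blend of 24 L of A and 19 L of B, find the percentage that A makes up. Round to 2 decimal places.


Volume of A = 24 L
Volume of B = 19 L
Total volume = 24 + 19 = 43 L
Percentage of A = (24/43) * 100
= 55.81%

55.81


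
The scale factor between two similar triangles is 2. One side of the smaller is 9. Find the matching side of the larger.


Similar triangles have proportional sides
Scale factor = 2
Smaller side = 9
Corresponding larger side = 9 * 2
= 18

18


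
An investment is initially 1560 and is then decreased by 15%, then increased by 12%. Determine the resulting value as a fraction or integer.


Start: 1560
Step 1: decrease by 15% => multiply by 85/100
  1560 * 85/100 = 1326
Step 2: increase by 12% => multiply by 112/100
  1326 * 112/100 = 37128/25
Final value = 37128/25

37128/25


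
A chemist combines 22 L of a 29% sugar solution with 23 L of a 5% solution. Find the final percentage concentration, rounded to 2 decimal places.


Solute in mixture 1 = 29% of 22 L = 22*29/100 = 319/50 L
Solute in mixture 2 = 5% of 23 L = 23*5/100 = 23/20 L
Total solute = 319/50 + 23/20 = 753/100 L
Total volume = 22 + 23 = 45 L
Final concentration = 753/100/45 * 100 = 16.73%

16.73


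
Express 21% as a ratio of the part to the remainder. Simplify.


Part = 21%, Remainder = 79%
Ratio = 21:79
GCD(21, 79) = 1
Simplify: 21:79 = 21:79

21:79


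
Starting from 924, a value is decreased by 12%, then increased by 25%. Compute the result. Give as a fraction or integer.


Start: 924
Step 1: decrease by 12% => multiply by 88/100
  924 * 88/100 = 20328/25
Step 2: increase by 25% => multiply by 125/100
  20328/25 * 125/100 = 5082/5
Final value = 5082/5

5082/5


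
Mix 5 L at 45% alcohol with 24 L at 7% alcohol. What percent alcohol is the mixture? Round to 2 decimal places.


Solute in mixture 1 = 45% of 5 L = 5*45/100 = 9/4 L
Solute in mixture 2 = 7% of 24 L = 24*7/100 = 42/25 L
Total solute = 9/4 + 42/25 = 393/100 L
Total volume = 5 + 24 = 29 L
Final concentration = 393/100/29 * 100 = 13.55%

13.55


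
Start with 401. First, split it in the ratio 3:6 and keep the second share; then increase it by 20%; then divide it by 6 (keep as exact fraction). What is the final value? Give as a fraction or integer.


Start with 401.
Step 1: Split 3:6, second share = 401 * 6/9 = 802/3
Step 2: Increase by 20%: 802/3 * 120/100 = 1604/5
Step 3: Divide by 6: 1604/5 / 6 = 802/15
Final result = 802/15

802/15


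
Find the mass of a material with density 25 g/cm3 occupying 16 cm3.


Using mass = density * volume
Density = 25 g/cm3
Volume = 16 cm3
Mass = 25 * 16
= 400 g

400


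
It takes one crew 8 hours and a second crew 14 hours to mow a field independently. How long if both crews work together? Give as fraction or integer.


Rate of A = 1/8 job per hour
Rate of B = 1/14 job per hour
Combined rate = 1/8 + 1/14
Find common denominator: (14 + 8)/(8*14) = 22/112
Combined rate = 11/56 job per hour
Time together = 1 / (11/56) = 56/11 hours

56/11


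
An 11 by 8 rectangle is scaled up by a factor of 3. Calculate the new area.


Original dimensions: 11 x 8
Enlargement factor = 3
New width = 11 * 3 = 33
New height = 8 * 3 = 24
New area = 33 * 24 = 792

792


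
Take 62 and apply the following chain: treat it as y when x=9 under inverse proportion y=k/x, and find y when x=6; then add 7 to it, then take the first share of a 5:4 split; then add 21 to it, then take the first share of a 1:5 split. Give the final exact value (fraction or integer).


Start with 62.
Step 1: Inverse prop: k = (62)*9; new y = k/6 = 62*9/6 = 93
Step 2: Add 7: 93+7=100; split 5:4 first = 100*5/9 = 500/9
Step 3: Add 21: 500/9+21=689/9; split 1:5 first = 689/9*1/6 = 689/54
Final result = 689/54

689/54


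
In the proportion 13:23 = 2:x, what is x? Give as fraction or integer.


Setting up: 13/23 = 2/x
Cross multiply: 13 * x = 23 * 2
13x = 46
x = 46/13
x = 46/13

46/13


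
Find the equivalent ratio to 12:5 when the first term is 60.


Original ratio: 12:5
First term target: 60
Scale factor = 60 / 12 = 5
Multiply second term: 5 * 5 = 25
Equivalent ratio = 60:25

60:25


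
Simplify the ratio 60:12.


Find GCD(60, 12)
GCD = 12
Divide both by 12: 60/12 = 5, 12/12 = 1
Simplified ratio = 5:1

5:1


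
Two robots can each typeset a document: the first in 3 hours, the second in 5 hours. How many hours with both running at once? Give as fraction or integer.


Rate of A = 1/3 job per hour
Rate of B = 1/5 job per hour
Combined rate = 1/3 + 1/5
Find common denominator: (5 + 3)/(3*5) = 8/15
Combined rate = 8/15 job per hour
Time together = 1 / (8/15) = 15/8 hours

15/8


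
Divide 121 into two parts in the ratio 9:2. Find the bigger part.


Total parts = 9 + 2 = 11
Value per part = 121 / 11 = 11
First share = 9 * 11 = 99
Second share = 2 * 11 = 22
Larger share = 99

99


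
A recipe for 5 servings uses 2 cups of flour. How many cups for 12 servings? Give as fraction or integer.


Original: 2 cups for 5 servings
Target servings = 12
Scaling factor = 12/5
New amount = 2 * 12/5
= 24/5
= 24/5 cups

24/5


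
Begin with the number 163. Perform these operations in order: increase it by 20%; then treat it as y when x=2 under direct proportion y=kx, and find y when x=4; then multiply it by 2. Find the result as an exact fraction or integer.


Start with 163.
Step 1: Increase by 20%: 163 * 120/100 = 978/5
Step 2: Direct prop: k = (978/5)/2; new y = k*4 = 978/5*4/2 = 1956/5
Step 3: Multiply by 2: 1956/5 * 2 = 3912/5
Final result = 3912/5

3912/5


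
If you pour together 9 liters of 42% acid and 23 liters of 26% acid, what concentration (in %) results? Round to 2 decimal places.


Solute in mixture 1 = 42% of 9 L = 9*42/100 = 189/50 L
Solute in mixture 2 = 26% of 23 L = 23*26/100 = 299/50 L
Total solute = 189/50 + 299/50 = 244/25 L
Total volume = 9 + 23 = 32 L
Final concentration = 244/25/32 * 100 = 30.50%

30.50


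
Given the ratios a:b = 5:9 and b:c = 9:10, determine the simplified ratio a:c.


Given a:b = 5:9 and b:c = 9:10
Make b consistent. Multiply first ratio by 9: a:b = 45:81
Multiply second ratio by 9: b:c = 81:90
Now b = 81 in both, so a:b:c = 45:81:90
Therefore a:c = 45:90
Simplify by GCD: a:c = 1:2

1:2


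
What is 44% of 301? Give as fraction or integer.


Compute 44% of 301
Convert percentage: 44% = 44/100
Multiply: 301 * 44/100
= 13244/100
= 3311/25

3311/25


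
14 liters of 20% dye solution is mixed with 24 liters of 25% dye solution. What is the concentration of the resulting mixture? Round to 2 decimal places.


Solute in mixture 1 = 20% of 14 L = 14*20/100 = 14/5 L
Solute in mixture 2 = 25% of 24 L = 24*25/100 = 6 L
Total solute = 14/5 + 6 = 44/5 L
Total volume = 14 + 24 = 38 L
Final concentration = 44/5/38 * 100 = 23.16%

23.16


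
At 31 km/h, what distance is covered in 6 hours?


Using distance = speed * time
Speed = 31 km/h
Time = 6 hours
Distance = 31 * 6
= 186 km

186


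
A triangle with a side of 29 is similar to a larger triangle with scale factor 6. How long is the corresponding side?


Similar triangles have proportional sides
Scale factor = 6
Smaller side = 29
Corresponding larger side = 29 * 6
= 174

174


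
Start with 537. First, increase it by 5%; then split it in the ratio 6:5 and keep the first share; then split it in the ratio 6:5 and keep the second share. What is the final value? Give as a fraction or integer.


Start with 537.
Step 1: Increase by 5%: 537 * 105/100 = 11277/20
Step 2: Split 6:5, first share = 11277/20 * 6/11 = 33831/110
Step 3: Split 6:5, second share = 33831/110 * 5/11 = 33831/242
Final result = 33831/242

33831/242


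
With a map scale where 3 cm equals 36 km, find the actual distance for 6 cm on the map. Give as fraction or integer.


Map scale: 3 cm = 36 km
Measured distance on map = 6 cm
Set up proportion: 6 * 36 / 3
= 216 / 3
= 72 km

72


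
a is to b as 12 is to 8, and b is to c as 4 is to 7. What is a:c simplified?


Given a:b = 12:8 and b:c = 4:7
Make b consistent. Multiply first ratio by 4: a:b = 48:32
Multiply second ratio by 8: b:c = 32:56
Now b = 32 in both, so a:b:c = 48:32:56
Therefore a:c = 48:56
Simplify by GCD: a:c = 6:7

6:7


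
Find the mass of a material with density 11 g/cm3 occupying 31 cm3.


Using mass = density * volume
Density = 11 g/cm3
Volume = 31 cm3
Mass = 11 * 31
= 341 g

341


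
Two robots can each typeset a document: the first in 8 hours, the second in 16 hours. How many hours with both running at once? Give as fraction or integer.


Rate of A = 1/8 job per hour
Rate of B = 1/16 job per hour
Combined rate = 1/8 + 1/16
Find common denominator: (16 + 8)/(8*16) = 24/128
Combined rate = 3/16 job per hour
Time together = 1 / (3/16) = 16/3 hours

16/3


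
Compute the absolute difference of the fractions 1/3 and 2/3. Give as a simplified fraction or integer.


Simplify: 1/3 = 1/3 and 2/3 = 2/3
Find common denominator: LCD = 3
Convert: 1/3 and 2/3
Difference = |1 - 2|/3 = 1/3
Simplified = 1/3

1/3


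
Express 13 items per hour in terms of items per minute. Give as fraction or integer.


Converting from per hour to per minute
Rate = 13 items per hour
Divide by 60: 13/60
= 13/60 items per minute

13/60


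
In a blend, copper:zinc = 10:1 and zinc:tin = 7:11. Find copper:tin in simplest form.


Given a:b = 10:1 and b:c = 7:11
Make b consistent. Multiply first ratio by 7: a:b = 70:7
Multiply second ratio by 1: b:c = 7:11
Now b = 7 in both, so a:b:c = 70:7:11
Therefore a:c = 70:11
Simplify by GCD: a:c = 70:11

70:11


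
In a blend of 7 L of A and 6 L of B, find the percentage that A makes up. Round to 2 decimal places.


Volume of A = 7 L
Volume of B = 6 L
Total volume = 7 + 6 = 13 L
Percentage of A = (7/13) * 100
= 53.85%

53.85


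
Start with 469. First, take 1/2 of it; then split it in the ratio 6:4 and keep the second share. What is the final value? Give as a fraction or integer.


Start with 469.
Step 1: Take 1/2: 469 * 1/2 = 469/2
Step 2: Split 6:4, second share = 469/2 * 4/10 = 469/5
Final result = 469/5

469/5


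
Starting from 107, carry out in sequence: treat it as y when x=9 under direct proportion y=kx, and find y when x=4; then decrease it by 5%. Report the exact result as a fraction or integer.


Start with 107.
Step 1: Direct prop: k = (107)/9; new y = k*4 = 107*4/9 = 428/9
Step 2: Decrease by 5%: 428/9 * 95/100 = 2033/45
Final result = 2033/45

2033/45


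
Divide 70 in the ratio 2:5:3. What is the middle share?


Ratio = 2:5:3
Total parts = 2 + 5 + 3 = 10
Value per part = 70 / 10 = 7
First share = 2 * 7 = 14
Middle share = 5 * 7 = 35
Third share = 3 * 7 = 21

35


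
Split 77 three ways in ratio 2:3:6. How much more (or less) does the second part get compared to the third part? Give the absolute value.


Total parts = 2 + 3 + 6 = 11
Value per part = 77 / 11 = 7
Shares: 2*7=14, 3*7=21, 6*7=42
Second share = 21, third share = 42
Difference = |21 - 42| = 21

21


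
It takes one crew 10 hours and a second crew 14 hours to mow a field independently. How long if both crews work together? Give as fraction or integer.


Rate of A = 1/10 job per hour
Rate of B = 1/14 job per hour
Combined rate = 1/10 + 1/14
Find common denominator: (14 + 10)/(10*14) = 24/140
Combined rate = 6/35 job per hour
Time together = 1 / (6/35) = 35/6 hours

35/6


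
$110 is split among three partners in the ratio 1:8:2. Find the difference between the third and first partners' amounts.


Total parts = 1 + 8 + 2 = 11
Value per part = 110 / 11 = 10
Shares: 1*10=10, 8*10=80, 2*10=20
Third share = 20, first share = 10
Difference = |20 - 10| = 10

10


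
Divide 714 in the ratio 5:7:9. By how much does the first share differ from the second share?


Total parts = 5 + 7 + 9 = 21
Value per part = 714 / 21 = 34
Shares: 5*34=170, 7*34=238, 9*34=306
First share = 170, second share = 238
Difference = |170 - 238| = 68

68


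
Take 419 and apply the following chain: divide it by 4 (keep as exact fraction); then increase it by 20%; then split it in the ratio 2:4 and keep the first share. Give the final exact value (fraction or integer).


Start with 419.
Step 1: Divide by 4: 419 / 4 = 419/4
Step 2: Increase by 20%: 419/4 * 120/100 = 1257/10
Step 3: Split 2:4, first share = 1257/10 * 2/6 = 419/10
Final result = 419/10

419/10


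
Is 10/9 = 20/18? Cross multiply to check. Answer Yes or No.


Cross multiply to check 10/9 = 20/18
Left cross product: 10 * 18 = 180
Right cross product: 9 * 20 = 180
180 = 180
Equal, so proportions match => Yes

Yes


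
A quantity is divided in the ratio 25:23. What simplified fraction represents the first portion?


Total parts = 25 + 23 = 48
First part fraction = 25/48
Simplify: 25/48 = 25/48

25/48


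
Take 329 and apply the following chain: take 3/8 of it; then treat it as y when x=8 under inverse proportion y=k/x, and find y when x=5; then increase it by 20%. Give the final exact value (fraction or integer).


Start with 329.
Step 1: Take 3/8: 329 * 3/8 = 987/8
Step 2: Inverse prop: k = (987/8)*8; new y = k/5 = 987/8*8/5 = 987/5
Step 3: Increase by 20%: 987/5 * 120/100 = 5922/25
Final result = 5922/25

5922/25


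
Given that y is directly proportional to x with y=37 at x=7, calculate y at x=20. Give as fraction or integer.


Direct proportion: y = kx
Find k: k = 37/7 = 37/7
Compute y at x=20: y = 37/7 * 20
y = 740/7

740/7


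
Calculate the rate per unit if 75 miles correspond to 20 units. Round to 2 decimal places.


Total miles = 75
Number of units = 20
Unit rate = 75 / 20
= 3.75 miles per unit

3.75


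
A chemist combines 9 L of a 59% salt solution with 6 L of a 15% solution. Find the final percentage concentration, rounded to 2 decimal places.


Solute in mixture 1 = 59% of 9 L = 9*59/100 = 531/100 L
Solute in mixture 2 = 15% of 6 L = 6*15/100 = 9/10 L
Total solute = 531/100 + 9/10 = 621/100 L
Total volume = 9 + 6 = 15 L
Final concentration = 621/100/15 * 100 = 41.40%

41.40


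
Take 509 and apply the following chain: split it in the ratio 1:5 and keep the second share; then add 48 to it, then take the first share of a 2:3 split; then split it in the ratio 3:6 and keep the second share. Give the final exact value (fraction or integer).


Start with 509.
Step 1: Split 1:5, second share = 509 * 5/6 = 2545/6
Step 2: Add 48: 2545/6+48=2833/6; split 2:3 first = 2833/6*2/5 = 2833/15
Step 3: Split 3:6, second share = 2833/15 * 6/9 = 5666/45
Final result = 5666/45

5666/45
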